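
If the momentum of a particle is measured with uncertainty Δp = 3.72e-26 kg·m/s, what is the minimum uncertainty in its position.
1.417 nm

Using the Heisenberg uncertainty principle:
ΔxΔp ≥ ℏ/2

The minimum uncertainty in position is:
Δx_min = ℏ/(2Δp)
Δx_min = (1.055e-34 J·s) / (2 × 3.720e-26 kg·m/s)
Δx_min = 1.417e-09 m = 1.417 nm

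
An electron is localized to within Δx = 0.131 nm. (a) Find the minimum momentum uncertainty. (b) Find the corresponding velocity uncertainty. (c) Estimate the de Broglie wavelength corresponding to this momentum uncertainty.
(a) Δp_min = 4.025 × 10^-25 kg·m/s
(b) Δv_min = 441.861 km/s
(c) λ_dB = 1.646 nm

Step-by-step:

(a) From the uncertainty principle:
Δp_min = ℏ/(2Δx) = (1.055e-34 J·s)/(2 × 1.310e-10 m) = 4.025e-25 kg·m/s

(b) The velocity uncertainty:
Δv = Δp/m = (4.025e-25 kg·m/s)/(9.109e-31 kg) = 4.419e+05 m/s = 441.861 km/s

(c) The de Broglie wavelength for this momentum:
λ = h/p = (6.626e-34 J·s)/(4.025e-25 kg·m/s) = 1.646e-09 m = 1.646 nm

Note: The de Broglie wavelength is comparable to the localization size, as expected from wave-particle duality.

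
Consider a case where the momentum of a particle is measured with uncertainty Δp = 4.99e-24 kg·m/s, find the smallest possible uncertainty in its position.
10.567 pm

Using the Heisenberg uncertainty principle:
ΔxΔp ≥ ℏ/2

The minimum uncertainty in position is:
Δx_min = ℏ/(2Δp)
Δx_min = (1.055e-34 J·s) / (2 × 4.990e-24 kg·m/s)
Δx_min = 1.057e-11 m = 10.567 pm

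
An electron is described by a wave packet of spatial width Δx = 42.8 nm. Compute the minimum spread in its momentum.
1.232 × 10^-27 kg·m/s

For a wave packet, the spatial width Δx and momentum spread Δp are related by the uncertainty principle:
ΔxΔp ≥ ℏ/2

The minimum momentum spread is:
Δp_min = ℏ/(2Δx)
Δp_min = (1.055e-34 J·s) / (2 × 4.280e-08 m)
Δp_min = 1.232e-27 kg·m/s

A wave packet cannot have both a well-defined position and well-defined momentum.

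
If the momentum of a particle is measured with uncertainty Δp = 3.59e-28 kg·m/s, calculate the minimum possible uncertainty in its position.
146.876 nm

Using the Heisenberg uncertainty principle:
ΔxΔp ≥ ℏ/2

The minimum uncertainty in position is:
Δx_min = ℏ/(2Δp)
Δx_min = (1.055e-34 J·s) / (2 × 3.590e-28 kg·m/s)
Δx_min = 1.469e-07 m = 146.876 nm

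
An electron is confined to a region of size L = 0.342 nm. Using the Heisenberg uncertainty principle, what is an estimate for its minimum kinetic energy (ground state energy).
81.435 meV

Using the uncertainty principle to estimate ground state energy:

1. The position uncertainty is approximately the confinement size:
   Δx ≈ L = 3.420e-10 m

2. From ΔxΔp ≥ ℏ/2, the minimum momentum uncertainty is:
   Δp ≈ ℏ/(2L) = 1.542e-25 kg·m/s

3. The kinetic energy is approximately:
   KE ≈ (Δp)²/(2m) = (1.542e-25)²/(2 × 9.109e-31 kg)
   KE ≈ 1.305e-20 J = 81.435 meV

This is an order-of-magnitude estimate of the ground state energy.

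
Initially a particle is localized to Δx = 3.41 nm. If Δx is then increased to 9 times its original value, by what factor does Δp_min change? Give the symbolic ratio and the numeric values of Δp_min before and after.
Original Δp_min = 1.546 × 10^-26 kg·m/s; new Δp'_min = 1.718 × 10^-27 kg·m/s; ratio Δp'_min/Δp_min = 1/9.

From the uncertainty principle ΔxΔp ≥ ℏ/2, the minimum momentum uncertainty is Δp_min = ℏ/(2Δx).

Original (Δx = 3.41 nm = 3.410e-09 m):
Δp_min = (1.055e-34 J·s)/(2 × 3.410e-09 m) = 1.546e-26 kg·m/s

When Δx → 9Δx:
Δp'_min = ℏ/(2 × 9Δx) = (1/9) × ℏ/(2Δx) = (1/9) × Δp_min
Δp'_min = 1/9 × 1.546e-26 kg·m/s = 1.718e-27 kg·m/s

Since Δp_min ∝ 1/Δx, when Δx is increased to 9 times its original value, Δp_min decreases to 1/9 of its original value.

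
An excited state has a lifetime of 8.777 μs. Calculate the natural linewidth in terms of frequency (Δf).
9.067 kHz

Using the energy-time uncertainty principle and E = hf:
ΔEΔt ≥ ℏ/2
hΔf·Δt ≥ ℏ/2

The minimum frequency uncertainty is:
Δf = ℏ/(2hτ) = 1/(4πτ)
Δf = 1/(4π × 8.777e-06 s)
Δf = 9.067e+03 Hz = 9.067 kHz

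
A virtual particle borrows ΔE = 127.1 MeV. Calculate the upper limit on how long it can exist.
2.589 ys

Using the energy-time uncertainty principle:
ΔEΔt ≥ ℏ/2

For a virtual particle borrowing energy ΔE, the maximum lifetime is:
Δt_max = ℏ/(2ΔE)

Converting energy:
ΔE = 127.1 MeV = 2.036e-11 J

Δt_max = (1.055e-34 J·s) / (2 × 2.036e-11 J)
Δt_max = 2.589e-24 s = 2.589 ys

Virtual particles with higher borrowed energy exist for shorter times.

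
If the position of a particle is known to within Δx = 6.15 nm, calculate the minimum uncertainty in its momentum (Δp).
8.574 × 10^-27 kg·m/s

Using the Heisenberg uncertainty principle:
ΔxΔp ≥ ℏ/2

The minimum uncertainty in momentum is:
Δp_min = ℏ/(2Δx)
Δp_min = (1.055e-34 J·s) / (2 × 6.150e-09 m)
Δp_min = 8.574e-27 kg·m/s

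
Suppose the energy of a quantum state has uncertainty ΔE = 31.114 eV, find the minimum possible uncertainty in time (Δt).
10.577 as

Using the energy-time uncertainty principle:
ΔEΔt ≥ ℏ/2

The minimum uncertainty in time is:
Δt_min = ℏ/(2ΔE)
Δt_min = (1.055e-34 J·s) / (2 × 4.985e-18 J)
Δt_min = 1.058e-17 s = 10.577 as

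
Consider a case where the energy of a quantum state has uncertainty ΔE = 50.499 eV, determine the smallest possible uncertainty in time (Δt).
6.517 as

Using the energy-time uncertainty principle:
ΔEΔt ≥ ℏ/2

The minimum uncertainty in time is:
Δt_min = ℏ/(2ΔE)
Δt_min = (1.055e-34 J·s) / (2 × 8.091e-18 J)
Δt_min = 6.517e-18 s = 6.517 as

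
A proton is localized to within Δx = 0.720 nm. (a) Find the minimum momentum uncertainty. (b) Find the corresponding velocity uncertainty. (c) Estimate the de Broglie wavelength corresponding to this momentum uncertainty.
(a) Δp_min = 7.323 × 10^-26 kg·m/s
(b) Δv_min = 43.784 m/s
(c) λ_dB = 9.048 nm

Step-by-step:

(a) From the uncertainty principle:
Δp_min = ℏ/(2Δx) = (1.055e-34 J·s)/(2 × 7.200e-10 m) = 7.323e-26 kg·m/s

(b) The velocity uncertainty:
Δv = Δp/m = (7.323e-26 kg·m/s)/(1.673e-27 kg) = 4.378e+01 m/s = 43.784 m/s

(c) The de Broglie wavelength for this momentum:
λ = h/p = (6.626e-34 J·s)/(7.323e-26 kg·m/s) = 9.048e-09 m = 9.048 nm

Note: The de Broglie wavelength is comparable to the localization size, as expected from wave-particle duality.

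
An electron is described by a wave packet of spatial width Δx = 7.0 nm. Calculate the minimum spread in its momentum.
7.533 × 10^-27 kg·m/s

For a wave packet, the spatial width Δx and momentum spread Δp are related by the uncertainty principle:
ΔxΔp ≥ ℏ/2

The minimum momentum spread is:
Δp_min = ℏ/(2Δx)
Δp_min = (1.055e-34 J·s) / (2 × 7.000e-09 m)
Δp_min = 7.533e-27 kg·m/s

A wave packet cannot have both a well-defined position and well-defined momentum.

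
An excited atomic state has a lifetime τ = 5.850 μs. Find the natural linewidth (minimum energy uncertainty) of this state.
56.257 peV

Using the energy-time uncertainty principle:
ΔEΔt ≥ ℏ/2

The lifetime τ represents the time uncertainty Δt.
The natural linewidth (minimum energy uncertainty) is:

ΔE = ℏ/(2τ)
ΔE = (1.055e-34 J·s) / (2 × 5.850e-06 s)
ΔE = 9.013e-30 J = 56.257 peV

This natural linewidth limits the precision of spectroscopic measurements.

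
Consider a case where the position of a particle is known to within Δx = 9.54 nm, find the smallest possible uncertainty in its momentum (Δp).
5.527 × 10^-27 kg·m/s

Using the Heisenberg uncertainty principle:
ΔxΔp ≥ ℏ/2

The minimum uncertainty in momentum is:
Δp_min = ℏ/(2Δx)
Δp_min = (1.055e-34 J·s) / (2 × 9.540e-09 m)
Δp_min = 5.527e-27 kg·m/s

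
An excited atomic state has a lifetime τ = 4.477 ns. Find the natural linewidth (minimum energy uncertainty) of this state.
73.510 neV

Using the energy-time uncertainty principle:
ΔEΔt ≥ ℏ/2

The lifetime τ represents the time uncertainty Δt.
The natural linewidth (minimum energy uncertainty) is:

ΔE = ℏ/(2τ)
ΔE = (1.055e-34 J·s) / (2 × 4.477e-09 s)
ΔE = 1.178e-26 J = 73.510 neV

This natural linewidth limits the precision of spectroscopic measurements.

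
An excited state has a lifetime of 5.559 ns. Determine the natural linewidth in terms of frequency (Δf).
14.315 MHz

Using the energy-time uncertainty principle and E = hf:
ΔEΔt ≥ ℏ/2
hΔf·Δt ≥ ℏ/2

The minimum frequency uncertainty is:
Δf = ℏ/(2hτ) = 1/(4πτ)
Δf = 1/(4π × 5.559e-09 s)
Δf = 1.432e+07 Hz = 14.315 MHz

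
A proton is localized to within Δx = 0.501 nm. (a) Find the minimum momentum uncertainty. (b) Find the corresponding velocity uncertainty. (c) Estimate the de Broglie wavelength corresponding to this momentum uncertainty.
(a) Δp_min = 1.052 × 10^-25 kg·m/s
(b) Δv_min = 62.923 m/s
(c) λ_dB = 6.296 nm

Step-by-step:

(a) From the uncertainty principle:
Δp_min = ℏ/(2Δx) = (1.055e-34 J·s)/(2 × 5.010e-10 m) = 1.052e-25 kg·m/s

(b) The velocity uncertainty:
Δv = Δp/m = (1.052e-25 kg·m/s)/(1.673e-27 kg) = 6.292e+01 m/s = 62.923 m/s

(c) The de Broglie wavelength for this momentum:
λ = h/p = (6.626e-34 J·s)/(1.052e-25 kg·m/s) = 6.296e-09 m = 6.296 nm

Note: The de Broglie wavelength is comparable to the localization size, as expected from wave-particle duality.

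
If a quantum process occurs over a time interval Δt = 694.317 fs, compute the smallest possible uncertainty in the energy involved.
474.000 μeV

Using the energy-time uncertainty principle:
ΔEΔt ≥ ℏ/2

The minimum uncertainty in energy is:
ΔE_min = ℏ/(2Δt)
ΔE_min = (1.055e-34 J·s) / (2 × 6.943e-13 s)
ΔE_min = 7.594e-23 J = 474.000 μeV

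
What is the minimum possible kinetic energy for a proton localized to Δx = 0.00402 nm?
320.998 meV

Localizing a particle requires giving it sufficient momentum uncertainty:

1. From uncertainty principle: Δp ≥ ℏ/(2Δx)
   Δp_min = (1.055e-34 J·s) / (2 × 4.020e-12 m)
   Δp_min = 1.312e-23 kg·m/s

2. This momentum uncertainty corresponds to kinetic energy:
   KE ≈ (Δp)²/(2m) = (1.312e-23)²/(2 × 1.673e-27 kg)
   KE = 5.143e-20 J = 320.998 meV

Tighter localization requires more energy.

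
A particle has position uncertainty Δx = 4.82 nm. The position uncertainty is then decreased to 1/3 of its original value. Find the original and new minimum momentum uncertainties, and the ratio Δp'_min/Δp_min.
Original Δp_min = 1.094 × 10^-26 kg·m/s; new Δp'_min = 3.282 × 10^-26 kg·m/s; ratio Δp'_min/Δp_min = 3.

From the uncertainty principle ΔxΔp ≥ ℏ/2, the minimum momentum uncertainty is Δp_min = ℏ/(2Δx).

Original (Δx = 4.82 nm = 4.820e-09 m):
Δp_min = (1.055e-34 J·s)/(2 × 4.820e-09 m) = 1.094e-26 kg·m/s

When Δx → (1/3)Δx:
Δp'_min = ℏ/(2 × (1/3)Δx) = 3 × ℏ/(2Δx) = 3 × Δp_min
Δp'_min = 3 × 1.094e-26 kg·m/s = 3.282e-26 kg·m/s

Since Δp_min ∝ 1/Δx, when Δx is decreased to 1/3 of its original value, Δp_min increases to 3 times its original value.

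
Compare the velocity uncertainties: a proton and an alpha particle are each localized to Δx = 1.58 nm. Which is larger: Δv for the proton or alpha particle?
The proton has the larger minimum velocity uncertainty, by a ratio of 4.0.

For both particles, Δp_min = ℏ/(2Δx) = 3.337e-26 kg·m/s (same for both).

The velocity uncertainty is Δv = Δp/m:
- proton: Δv = 3.337e-26 / 1.673e-27 = 1.995e+01 m/s = 19.952 m/s
- alpha particle: Δv = 3.337e-26 / 6.645e-27 = 5.022e+00 m/s = 5.022 m/s

Ratio: 1.995e+01 / 5.022e+00 = 4.0

The lighter particle has larger velocity uncertainty because Δv ∝ 1/m.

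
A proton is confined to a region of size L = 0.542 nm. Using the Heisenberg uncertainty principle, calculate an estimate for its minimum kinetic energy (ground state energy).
17.659 μeV

Using the uncertainty principle to estimate ground state energy:

1. The position uncertainty is approximately the confinement size:
   Δx ≈ L = 5.420e-10 m

2. From ΔxΔp ≥ ℏ/2, the minimum momentum uncertainty is:
   Δp ≈ ℏ/(2L) = 9.729e-26 kg·m/s

3. The kinetic energy is approximately:
   KE ≈ (Δp)²/(2m) = (9.729e-26)²/(2 × 1.673e-27 kg)
   KE ≈ 2.829e-24 J = 17.659 μeV

This is an order-of-magnitude estimate of the ground state energy.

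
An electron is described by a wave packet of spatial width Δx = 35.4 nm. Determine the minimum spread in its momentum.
1.490 × 10^-27 kg·m/s

For a wave packet, the spatial width Δx and momentum spread Δp are related by the uncertainty principle:
ΔxΔp ≥ ℏ/2

The minimum momentum spread is:
Δp_min = ℏ/(2Δx)
Δp_min = (1.055e-34 J·s) / (2 × 3.540e-08 m)
Δp_min = 1.490e-27 kg·m/s

A wave packet cannot have both a well-defined position and well-defined momentum.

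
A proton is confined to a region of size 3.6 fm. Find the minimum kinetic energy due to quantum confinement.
400.266 keV

Using the uncertainty principle:

1. Position uncertainty: Δx ≈ 3.600e-15 m
2. Minimum momentum uncertainty: Δp = ℏ/(2Δx) = 1.465e-20 kg·m/s
3. Minimum kinetic energy:
   KE = (Δp)²/(2m) = (1.465e-20)²/(2 × 1.673e-27 kg)
   KE = 6.413e-14 J = 400.266 keV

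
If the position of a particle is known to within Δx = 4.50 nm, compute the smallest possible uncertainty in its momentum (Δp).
1.172 × 10^-26 kg·m/s

Using the Heisenberg uncertainty principle:
ΔxΔp ≥ ℏ/2

The minimum uncertainty in momentum is:
Δp_min = ℏ/(2Δx)
Δp_min = (1.055e-34 J·s) / (2 × 4.500e-09 m)
Δp_min = 1.172e-26 kg·m/s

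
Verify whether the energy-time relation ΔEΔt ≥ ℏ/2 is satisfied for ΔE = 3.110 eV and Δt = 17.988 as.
No, it violates the uncertainty relation.

Calculate the product ΔEΔt:
ΔE = 3.110 eV = 4.983e-19 J
ΔEΔt = (4.983e-19 J) × (1.799e-17 s)
ΔEΔt = 8.963e-36 J·s

Compare to the minimum allowed value ℏ/2:
ℏ/2 = 5.273e-35 J·s

Since ΔEΔt = 8.963e-36 J·s < 5.273e-35 J·s = ℏ/2,
this violates the uncertainty relation.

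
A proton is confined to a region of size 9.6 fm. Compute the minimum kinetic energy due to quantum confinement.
56.287 keV

Using the uncertainty principle:

1. Position uncertainty: Δx ≈ 9.600e-15 m
2. Minimum momentum uncertainty: Δp = ℏ/(2Δx) = 5.493e-21 kg·m/s
3. Minimum kinetic energy:
   KE = (Δp)²/(2m) = (5.493e-21)²/(2 × 1.673e-27 kg)
   KE = 9.018e-15 J = 56.287 keV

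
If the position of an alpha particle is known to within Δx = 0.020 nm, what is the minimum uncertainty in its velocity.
396.774 m/s

Using the Heisenberg uncertainty principle and Δp = mΔv:
ΔxΔp ≥ ℏ/2
Δx(mΔv) ≥ ℏ/2

The minimum uncertainty in velocity is:
Δv_min = ℏ/(2mΔx)
Δv_min = (1.055e-34 J·s) / (2 × 6.645e-27 kg × 2.000e-11 m)
Δv_min = 3.968e+02 m/s = 396.774 m/s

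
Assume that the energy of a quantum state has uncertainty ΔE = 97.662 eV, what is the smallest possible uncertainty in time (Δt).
3.370 as

Using the energy-time uncertainty principle:
ΔEΔt ≥ ℏ/2

The minimum uncertainty in time is:
Δt_min = ℏ/(2ΔE)
Δt_min = (1.055e-34 J·s) / (2 × 1.565e-17 J)
Δt_min = 3.370e-18 s = 3.370 as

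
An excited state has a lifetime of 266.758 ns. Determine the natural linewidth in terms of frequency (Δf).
298.313 kHz

Using the energy-time uncertainty principle and E = hf:
ΔEΔt ≥ ℏ/2
hΔf·Δt ≥ ℏ/2

The minimum frequency uncertainty is:
Δf = ℏ/(2hτ) = 1/(4πτ)
Δf = 1/(4π × 2.668e-07 s)
Δf = 2.983e+05 Hz = 298.313 kHz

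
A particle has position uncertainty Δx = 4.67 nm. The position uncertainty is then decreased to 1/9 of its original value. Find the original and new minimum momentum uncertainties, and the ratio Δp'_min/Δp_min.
Original Δp_min = 1.129 × 10^-26 kg·m/s; new Δp'_min = 1.016 × 10^-25 kg·m/s; ratio Δp'_min/Δp_min = 9.

From the uncertainty principle ΔxΔp ≥ ℏ/2, the minimum momentum uncertainty is Δp_min = ℏ/(2Δx).

Original (Δx = 4.67 nm = 4.670e-09 m):
Δp_min = (1.055e-34 J·s)/(2 × 4.670e-09 m) = 1.129e-26 kg·m/s

When Δx → (1/9)Δx:
Δp'_min = ℏ/(2 × (1/9)Δx) = 9 × ℏ/(2Δx) = 9 × Δp_min
Δp'_min = 9 × 1.129e-26 kg·m/s = 1.016e-25 kg·m/s

Since Δp_min ∝ 1/Δx, when Δx is decreased to 1/9 of its original value, Δp_min increases to 9 times its original value.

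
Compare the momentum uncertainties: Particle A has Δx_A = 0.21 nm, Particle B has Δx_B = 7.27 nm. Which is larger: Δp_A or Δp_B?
Particle A has the larger minimum momentum uncertainty, by a factor of 34.62.

For each particle, the minimum momentum uncertainty is Δp_min = ℏ/(2Δx):

Particle A: Δp_A = ℏ/(2×2.100e-10 m) = 2.511e-25 kg·m/s
Particle B: Δp_B = ℏ/(2×7.270e-09 m) = 7.253e-27 kg·m/s

Ratio: Δp_A/Δp_B = 34.62

Since Δp_min ∝ 1/Δx, the particle with smaller position uncertainty (A) has larger momentum uncertainty.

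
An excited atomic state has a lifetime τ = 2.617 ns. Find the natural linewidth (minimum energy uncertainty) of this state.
125.757 neV

Using the energy-time uncertainty principle:
ΔEΔt ≥ ℏ/2

The lifetime τ represents the time uncertainty Δt.
The natural linewidth (minimum energy uncertainty) is:

ΔE = ℏ/(2τ)
ΔE = (1.055e-34 J·s) / (2 × 2.617e-09 s)
ΔE = 2.015e-26 J = 125.757 neV

This natural linewidth limits the precision of spectroscopic measurements.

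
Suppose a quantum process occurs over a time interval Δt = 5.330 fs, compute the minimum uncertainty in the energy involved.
61.746 meV

Using the energy-time uncertainty principle:
ΔEΔt ≥ ℏ/2

The minimum uncertainty in energy is:
ΔE_min = ℏ/(2Δt)
ΔE_min = (1.055e-34 J·s) / (2 × 5.330e-15 s)
ΔE_min = 9.893e-21 J = 61.746 meV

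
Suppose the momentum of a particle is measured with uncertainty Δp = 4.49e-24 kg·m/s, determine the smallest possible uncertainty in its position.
11.744 pm

Using the Heisenberg uncertainty principle:
ΔxΔp ≥ ℏ/2

The minimum uncertainty in position is:
Δx_min = ℏ/(2Δp)
Δx_min = (1.055e-34 J·s) / (2 × 4.490e-24 kg·m/s)
Δx_min = 1.174e-11 m = 11.744 pm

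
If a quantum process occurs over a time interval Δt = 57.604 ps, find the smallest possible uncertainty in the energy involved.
5.713 μeV

Using the energy-time uncertainty principle:
ΔEΔt ≥ ℏ/2

The minimum uncertainty in energy is:
ΔE_min = ℏ/(2Δt)
ΔE_min = (1.055e-34 J·s) / (2 × 5.760e-11 s)
ΔE_min = 9.154e-25 J = 5.713 μeV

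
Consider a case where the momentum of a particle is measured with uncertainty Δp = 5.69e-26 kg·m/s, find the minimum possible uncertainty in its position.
926.689 pm

Using the Heisenberg uncertainty principle:
ΔxΔp ≥ ℏ/2

The minimum uncertainty in position is:
Δx_min = ℏ/(2Δp)
Δx_min = (1.055e-34 J·s) / (2 × 5.690e-26 kg·m/s)
Δx_min = 9.267e-10 m = 926.689 pm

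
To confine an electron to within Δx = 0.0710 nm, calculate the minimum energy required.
1.889 eV

Localizing a particle requires giving it sufficient momentum uncertainty:

1. From uncertainty principle: Δp ≥ ℏ/(2Δx)
   Δp_min = (1.055e-34 J·s) / (2 × 7.100e-11 m)
   Δp_min = 7.427e-25 kg·m/s

2. This momentum uncertainty corresponds to kinetic energy:
   KE ≈ (Δp)²/(2m) = (7.427e-25)²/(2 × 9.109e-31 kg)
   KE = 3.027e-19 J = 1.889 eV

Tighter localization requires more energy.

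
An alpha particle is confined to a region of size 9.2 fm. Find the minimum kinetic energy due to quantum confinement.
15.428 keV

Using the uncertainty principle:

1. Position uncertainty: Δx ≈ 9.200e-15 m
2. Minimum momentum uncertainty: Δp = ℏ/(2Δx) = 5.731e-21 kg·m/s
3. Minimum kinetic energy:
   KE = (Δp)²/(2m) = (5.731e-21)²/(2 × 6.645e-27 kg)
   KE = 2.472e-15 J = 15.428 keV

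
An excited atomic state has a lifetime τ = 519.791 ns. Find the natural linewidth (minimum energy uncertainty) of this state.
633.151 peV

Using the energy-time uncertainty principle:
ΔEΔt ≥ ℏ/2

The lifetime τ represents the time uncertainty Δt.
The natural linewidth (minimum energy uncertainty) is:

ΔE = ℏ/(2τ)
ΔE = (1.055e-34 J·s) / (2 × 5.198e-07 s)
ΔE = 1.014e-28 J = 633.151 peV

This natural linewidth limits the precision of spectroscopic measurements.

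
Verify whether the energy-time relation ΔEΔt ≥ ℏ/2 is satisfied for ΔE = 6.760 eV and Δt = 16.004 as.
No, it violates the uncertainty relation.

Calculate the product ΔEΔt:
ΔE = 6.760 eV = 1.083e-18 J
ΔEΔt = (1.083e-18 J) × (1.600e-17 s)
ΔEΔt = 1.733e-35 J·s

Compare to the minimum allowed value ℏ/2:
ℏ/2 = 5.273e-35 J·s

Since ΔEΔt = 1.733e-35 J·s < 5.273e-35 J·s = ℏ/2,
this violates the uncertainty relation.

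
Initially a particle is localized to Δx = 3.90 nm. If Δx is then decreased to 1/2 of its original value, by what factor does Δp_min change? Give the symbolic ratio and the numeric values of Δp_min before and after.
Original Δp_min = 1.352 × 10^-26 kg·m/s; new Δp'_min = 2.704 × 10^-26 kg·m/s; ratio Δp'_min/Δp_min = 2.

From the uncertainty principle ΔxΔp ≥ ℏ/2, the minimum momentum uncertainty is Δp_min = ℏ/(2Δx).

Original (Δx = 3.90 nm = 3.900e-09 m):
Δp_min = (1.055e-34 J·s)/(2 × 3.900e-09 m) = 1.352e-26 kg·m/s

When Δx → (1/2)Δx:
Δp'_min = ℏ/(2 × (1/2)Δx) = 2 × ℏ/(2Δx) = 2 × Δp_min
Δp'_min = 2 × 1.352e-26 kg·m/s = 2.704e-26 kg·m/s

Since Δp_min ∝ 1/Δx, when Δx is decreased to 1/2 of its original value, Δp_min increases to 2 times its original value.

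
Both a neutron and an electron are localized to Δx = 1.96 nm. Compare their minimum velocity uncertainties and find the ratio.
The electron has the larger minimum velocity uncertainty, by a ratio of 1838.7.

For both particles, Δp_min = ℏ/(2Δx) = 2.690e-26 kg·m/s (same for both).

The velocity uncertainty is Δv = Δp/m:
- neutron: Δv = 2.690e-26 / 1.675e-27 = 1.606e+01 m/s = 16.062 m/s
- electron: Δv = 2.690e-26 / 9.109e-31 = 2.953e+04 m/s = 29.533 km/s

Ratio: 2.953e+04 / 1.606e+01 = 1838.7

The lighter particle has larger velocity uncertainty because Δv ∝ 1/m.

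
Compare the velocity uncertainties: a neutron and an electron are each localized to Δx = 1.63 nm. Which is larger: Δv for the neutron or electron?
The electron has the larger minimum velocity uncertainty, by a ratio of 1838.7.

For both particles, Δp_min = ℏ/(2Δx) = 3.235e-26 kg·m/s (same for both).

The velocity uncertainty is Δv = Δp/m:
- neutron: Δv = 3.235e-26 / 1.675e-27 = 1.931e+01 m/s = 19.314 m/s
- electron: Δv = 3.235e-26 / 9.109e-31 = 3.551e+04 m/s = 35.512 km/s

Ratio: 3.551e+04 / 1.931e+01 = 1838.7

The lighter particle has larger velocity uncertainty because Δv ∝ 1/m.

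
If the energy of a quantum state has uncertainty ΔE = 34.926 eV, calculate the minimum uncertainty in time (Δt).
9.423 as

Using the energy-time uncertainty principle:
ΔEΔt ≥ ℏ/2

The minimum uncertainty in time is:
Δt_min = ℏ/(2ΔE)
Δt_min = (1.055e-34 J·s) / (2 × 5.596e-18 J)
Δt_min = 9.423e-18 s = 9.423 as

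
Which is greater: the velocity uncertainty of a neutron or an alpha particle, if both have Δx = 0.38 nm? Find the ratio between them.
The neutron has the larger minimum velocity uncertainty, by a ratio of 4.0.

For both particles, Δp_min = ℏ/(2Δx) = 1.388e-25 kg·m/s (same for both).

The velocity uncertainty is Δv = Δp/m:
- neutron: Δv = 1.388e-25 / 1.675e-27 = 8.285e+01 m/s = 82.845 m/s
- alpha particle: Δv = 1.388e-25 / 6.645e-27 = 2.088e+01 m/s = 20.883 m/s

Ratio: 8.285e+01 / 2.088e+01 = 4.0

The lighter particle has larger velocity uncertainty because Δv ∝ 1/m.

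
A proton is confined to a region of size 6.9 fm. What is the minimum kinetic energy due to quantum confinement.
108.957 keV

Using the uncertainty principle:

1. Position uncertainty: Δx ≈ 6.900e-15 m
2. Minimum momentum uncertainty: Δp = ℏ/(2Δx) = 7.642e-21 kg·m/s
3. Minimum kinetic energy:
   KE = (Δp)²/(2m) = (7.642e-21)²/(2 × 1.673e-27 kg)
   KE = 1.746e-14 J = 108.957 keV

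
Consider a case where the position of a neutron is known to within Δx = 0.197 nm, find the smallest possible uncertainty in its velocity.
159.803 m/s

Using the Heisenberg uncertainty principle and Δp = mΔv:
ΔxΔp ≥ ℏ/2
Δx(mΔv) ≥ ℏ/2

The minimum uncertainty in velocity is:
Δv_min = ℏ/(2mΔx)
Δv_min = (1.055e-34 J·s) / (2 × 1.675e-27 kg × 1.970e-10 m)
Δv_min = 1.598e+02 m/s = 159.803 m/s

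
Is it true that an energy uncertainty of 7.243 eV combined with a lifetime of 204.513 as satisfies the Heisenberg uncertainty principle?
Yes, it satisfies the uncertainty relation.

Calculate the product ΔEΔt:
ΔE = 7.243 eV = 1.160e-18 J
ΔEΔt = (1.160e-18 J) × (2.045e-16 s)
ΔEΔt = 2.373e-34 J·s

Compare to the minimum allowed value ℏ/2:
ℏ/2 = 5.273e-35 J·s

Since ΔEΔt = 2.373e-34 J·s ≥ 5.273e-35 J·s = ℏ/2,
this satisfies the uncertainty relation.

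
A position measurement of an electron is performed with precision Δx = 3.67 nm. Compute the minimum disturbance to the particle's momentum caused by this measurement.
1.437 × 10^-26 kg·m/s

The uncertainty principle implies that measuring position disturbs momentum:
ΔxΔp ≥ ℏ/2

When we measure position with precision Δx, we necessarily introduce a momentum uncertainty:
Δp ≥ ℏ/(2Δx)
Δp_min = (1.055e-34 J·s) / (2 × 3.670e-09 m)
Δp_min = 1.437e-26 kg·m/s

The more precisely we measure position, the greater the momentum disturbance.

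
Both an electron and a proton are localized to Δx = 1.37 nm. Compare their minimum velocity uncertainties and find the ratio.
The electron has the larger minimum velocity uncertainty, by a ratio of 1836.2.

For both particles, Δp_min = ℏ/(2Δx) = 3.849e-26 kg·m/s (same for both).

The velocity uncertainty is Δv = Δp/m:
- electron: Δv = 3.849e-26 / 9.109e-31 = 4.225e+04 m/s = 42.251 km/s
- proton: Δv = 3.849e-26 / 1.673e-27 = 2.301e+01 m/s = 23.011 m/s

Ratio: 4.225e+04 / 2.301e+01 = 1836.2

The lighter particle has larger velocity uncertainty because Δv ∝ 1/m.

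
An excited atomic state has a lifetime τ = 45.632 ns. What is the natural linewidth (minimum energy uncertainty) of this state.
7.212 neV

Using the energy-time uncertainty principle:
ΔEΔt ≥ ℏ/2

The lifetime τ represents the time uncertainty Δt.
The natural linewidth (minimum energy uncertainty) is:

ΔE = ℏ/(2τ)
ΔE = (1.055e-34 J·s) / (2 × 4.563e-08 s)
ΔE = 1.156e-27 J = 7.212 neV

This natural linewidth limits the precision of spectroscopic measurements.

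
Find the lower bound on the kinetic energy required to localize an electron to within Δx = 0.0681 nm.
2.054 eV

Localizing a particle requires giving it sufficient momentum uncertainty:

1. From uncertainty principle: Δp ≥ ℏ/(2Δx)
   Δp_min = (1.055e-34 J·s) / (2 × 6.810e-11 m)
   Δp_min = 7.743e-25 kg·m/s

2. This momentum uncertainty corresponds to kinetic energy:
   KE ≈ (Δp)²/(2m) = (7.743e-25)²/(2 × 9.109e-31 kg)
   KE = 3.291e-19 J = 2.054 eV

Tighter localization requires more energy.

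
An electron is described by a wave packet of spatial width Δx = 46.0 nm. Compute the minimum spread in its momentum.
1.146 × 10^-27 kg·m/s

For a wave packet, the spatial width Δx and momentum spread Δp are related by the uncertainty principle:
ΔxΔp ≥ ℏ/2

The minimum momentum spread is:
Δp_min = ℏ/(2Δx)
Δp_min = (1.055e-34 J·s) / (2 × 4.600e-08 m)
Δp_min = 1.146e-27 kg·m/s

A wave packet cannot have both a well-defined position and well-defined momentum.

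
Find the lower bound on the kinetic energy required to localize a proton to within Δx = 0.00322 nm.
500.314 meV

Localizing a particle requires giving it sufficient momentum uncertainty:

1. From uncertainty principle: Δp ≥ ℏ/(2Δx)
   Δp_min = (1.055e-34 J·s) / (2 × 3.220e-12 m)
   Δp_min = 1.638e-23 kg·m/s

2. This momentum uncertainty corresponds to kinetic energy:
   KE ≈ (Δp)²/(2m) = (1.638e-23)²/(2 × 1.673e-27 kg)
   KE = 8.016e-20 J = 500.314 meV

Tighter localization requires more energy.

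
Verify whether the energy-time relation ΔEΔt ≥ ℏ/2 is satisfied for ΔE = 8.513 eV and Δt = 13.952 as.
No, it violates the uncertainty relation.

Calculate the product ΔEΔt:
ΔE = 8.513 eV = 1.364e-18 J
ΔEΔt = (1.364e-18 J) × (1.395e-17 s)
ΔEΔt = 1.903e-35 J·s

Compare to the minimum allowed value ℏ/2:
ℏ/2 = 5.273e-35 J·s

Since ΔEΔt = 1.903e-35 J·s < 5.273e-35 J·s = ℏ/2,
this violates the uncertainty relation.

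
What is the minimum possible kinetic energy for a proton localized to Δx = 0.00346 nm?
433.313 meV

Localizing a particle requires giving it sufficient momentum uncertainty:

1. From uncertainty principle: Δp ≥ ℏ/(2Δx)
   Δp_min = (1.055e-34 J·s) / (2 × 3.460e-12 m)
   Δp_min = 1.524e-23 kg·m/s

2. This momentum uncertainty corresponds to kinetic energy:
   KE ≈ (Δp)²/(2m) = (1.524e-23)²/(2 × 1.673e-27 kg)
   KE = 6.942e-20 J = 433.313 meV

Tighter localization requires more energy.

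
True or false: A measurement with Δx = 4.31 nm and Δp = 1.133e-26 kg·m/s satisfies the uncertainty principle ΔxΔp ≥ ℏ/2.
No, it violates the uncertainty principle (impossible measurement).

Calculate the product ΔxΔp:
ΔxΔp = (4.310e-09 m) × (1.133e-26 kg·m/s)
ΔxΔp = 4.883e-35 J·s

Compare to the minimum allowed value ℏ/2:
ℏ/2 = 5.273e-35 J·s

Since ΔxΔp = 4.883e-35 J·s < 5.273e-35 J·s = ℏ/2,
the measurement violates the uncertainty principle.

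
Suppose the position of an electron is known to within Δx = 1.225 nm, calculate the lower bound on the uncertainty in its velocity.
47.252 km/s

Using the Heisenberg uncertainty principle and Δp = mΔv:
ΔxΔp ≥ ℏ/2
Δx(mΔv) ≥ ℏ/2

The minimum uncertainty in velocity is:
Δv_min = ℏ/(2mΔx)
Δv_min = (1.055e-34 J·s) / (2 × 9.109e-31 kg × 1.225e-09 m)
Δv_min = 4.725e+04 m/s = 47.252 km/s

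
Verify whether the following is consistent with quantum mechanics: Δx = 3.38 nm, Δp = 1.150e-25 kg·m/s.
Yes, it satisfies the uncertainty principle.

Calculate the product ΔxΔp:
ΔxΔp = (3.380e-09 m) × (1.150e-25 kg·m/s)
ΔxΔp = 3.887e-34 J·s

Compare to the minimum allowed value ℏ/2:
ℏ/2 = 5.273e-35 J·s

Since ΔxΔp = 3.887e-34 J·s ≥ 5.273e-35 J·s = ℏ/2,
the measurement satisfies the uncertainty principle.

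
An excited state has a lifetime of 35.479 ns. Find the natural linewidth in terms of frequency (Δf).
2.243 MHz

Using the energy-time uncertainty principle and E = hf:
ΔEΔt ≥ ℏ/2
hΔf·Δt ≥ ℏ/2

The minimum frequency uncertainty is:
Δf = ℏ/(2hτ) = 1/(4πτ)
Δf = 1/(4π × 3.548e-08 s)
Δf = 2.243e+06 Hz = 2.243 MHz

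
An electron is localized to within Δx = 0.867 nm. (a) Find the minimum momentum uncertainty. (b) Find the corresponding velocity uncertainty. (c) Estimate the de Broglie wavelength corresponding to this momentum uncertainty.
(a) Δp_min = 6.082 × 10^-26 kg·m/s
(b) Δv_min = 66.763 km/s
(c) λ_dB = 10.895 nm

Step-by-step:

(a) From the uncertainty principle:
Δp_min = ℏ/(2Δx) = (1.055e-34 J·s)/(2 × 8.670e-10 m) = 6.082e-26 kg·m/s

(b) The velocity uncertainty:
Δv = Δp/m = (6.082e-26 kg·m/s)/(9.109e-31 kg) = 6.676e+04 m/s = 66.763 km/s

(c) The de Broglie wavelength for this momentum:
λ = h/p = (6.626e-34 J·s)/(6.082e-26 kg·m/s) = 1.090e-08 m = 10.895 nm

Note: The de Broglie wavelength is comparable to the localization size, as expected from wave-particle duality.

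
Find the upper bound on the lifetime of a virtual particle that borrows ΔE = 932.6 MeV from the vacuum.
3.529 × 10^-25 s

Using the energy-time uncertainty principle:
ΔEΔt ≥ ℏ/2

For a virtual particle borrowing energy ΔE, the maximum lifetime is:
Δt_max = ℏ/(2ΔE)

Converting energy:
ΔE = 932.6 MeV = 1.494e-10 J

Δt_max = (1.055e-34 J·s) / (2 × 1.494e-10 J)
Δt_max = 3.529e-25 s = 3.529 × 10^-25 s

Virtual particles with higher borrowed energy exist for shorter times.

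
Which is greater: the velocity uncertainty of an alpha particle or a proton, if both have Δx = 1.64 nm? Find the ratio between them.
The proton has the larger minimum velocity uncertainty, by a ratio of 4.0.

For both particles, Δp_min = ℏ/(2Δx) = 3.215e-26 kg·m/s (same for both).

The velocity uncertainty is Δv = Δp/m:
- alpha particle: Δv = 3.215e-26 / 6.645e-27 = 4.839e+00 m/s = 4.839 m/s
- proton: Δv = 3.215e-26 / 1.673e-27 = 1.922e+01 m/s = 19.222 m/s

Ratio: 1.922e+01 / 4.839e+00 = 4.0

The lighter particle has larger velocity uncertainty because Δv ∝ 1/m.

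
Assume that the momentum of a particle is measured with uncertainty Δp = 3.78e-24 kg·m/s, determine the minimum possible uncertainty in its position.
13.949 pm

Using the Heisenberg uncertainty principle:
ΔxΔp ≥ ℏ/2

The minimum uncertainty in position is:
Δx_min = ℏ/(2Δp)
Δx_min = (1.055e-34 J·s) / (2 × 3.780e-24 kg·m/s)
Δx_min = 1.395e-11 m = 13.949 pm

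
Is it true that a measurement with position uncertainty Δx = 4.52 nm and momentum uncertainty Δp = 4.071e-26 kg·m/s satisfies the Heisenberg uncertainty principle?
Yes, it satisfies the uncertainty principle.

Calculate the product ΔxΔp:
ΔxΔp = (4.520e-09 m) × (4.071e-26 kg·m/s)
ΔxΔp = 1.840e-34 J·s

Compare to the minimum allowed value ℏ/2:
ℏ/2 = 5.273e-35 J·s

Since ΔxΔp = 1.840e-34 J·s ≥ 5.273e-35 J·s = ℏ/2,
the measurement satisfies the uncertainty principle.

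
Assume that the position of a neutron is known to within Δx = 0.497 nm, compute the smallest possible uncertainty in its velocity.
63.342 m/s

Using the Heisenberg uncertainty principle and Δp = mΔv:
ΔxΔp ≥ ℏ/2
Δx(mΔv) ≥ ℏ/2

The minimum uncertainty in velocity is:
Δv_min = ℏ/(2mΔx)
Δv_min = (1.055e-34 J·s) / (2 × 1.675e-27 kg × 4.970e-10 m)
Δv_min = 6.334e+01 m/s = 63.342 m/s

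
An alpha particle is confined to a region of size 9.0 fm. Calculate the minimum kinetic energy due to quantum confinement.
16.121 keV

Using the uncertainty principle:

1. Position uncertainty: Δx ≈ 9.000e-15 m
2. Minimum momentum uncertainty: Δp = ℏ/(2Δx) = 5.859e-21 kg·m/s
3. Minimum kinetic energy:
   KE = (Δp)²/(2m) = (5.859e-21)²/(2 × 6.645e-27 kg)
   KE = 2.583e-15 J = 16.121 keV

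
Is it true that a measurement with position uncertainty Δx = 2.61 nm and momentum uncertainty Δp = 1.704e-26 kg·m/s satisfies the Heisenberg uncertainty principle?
No, it violates the uncertainty principle (impossible measurement).

Calculate the product ΔxΔp:
ΔxΔp = (2.610e-09 m) × (1.704e-26 kg·m/s)
ΔxΔp = 4.447e-35 J·s

Compare to the minimum allowed value ℏ/2:
ℏ/2 = 5.273e-35 J·s

Since ΔxΔp = 4.447e-35 J·s < 5.273e-35 J·s = ℏ/2,
the measurement violates the uncertainty principle.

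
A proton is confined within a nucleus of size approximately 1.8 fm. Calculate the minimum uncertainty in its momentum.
2.929 × 10^-20 kg·m/s

Using the Heisenberg uncertainty principle:
ΔxΔp ≥ ℏ/2

With Δx ≈ L = 1.800e-15 m (the confinement size):
Δp_min = ℏ/(2Δx)
Δp_min = (1.055e-34 J·s) / (2 × 1.800e-15 m)
Δp_min = 2.929e-20 kg·m/s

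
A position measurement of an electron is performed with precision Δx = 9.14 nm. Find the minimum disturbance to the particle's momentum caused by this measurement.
5.769 × 10^-27 kg·m/s

The uncertainty principle implies that measuring position disturbs momentum:
ΔxΔp ≥ ℏ/2

When we measure position with precision Δx, we necessarily introduce a momentum uncertainty:
Δp ≥ ℏ/(2Δx)
Δp_min = (1.055e-34 J·s) / (2 × 9.140e-09 m)
Δp_min = 5.769e-27 kg·m/s

The more precisely we measure position, the greater the momentum disturbance.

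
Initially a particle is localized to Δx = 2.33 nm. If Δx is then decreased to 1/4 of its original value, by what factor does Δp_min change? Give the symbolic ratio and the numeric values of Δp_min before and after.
Original Δp_min = 2.263 × 10^-26 kg·m/s; new Δp'_min = 9.052 × 10^-26 kg·m/s; ratio Δp'_min/Δp_min = 4.

From the uncertainty principle ΔxΔp ≥ ℏ/2, the minimum momentum uncertainty is Δp_min = ℏ/(2Δx).

Original (Δx = 2.33 nm = 2.330e-09 m):
Δp_min = (1.055e-34 J·s)/(2 × 2.330e-09 m) = 2.263e-26 kg·m/s

When Δx → (1/4)Δx:
Δp'_min = ℏ/(2 × (1/4)Δx) = 4 × ℏ/(2Δx) = 4 × Δp_min
Δp'_min = 4 × 2.263e-26 kg·m/s = 9.052e-26 kg·m/s

Since Δp_min ∝ 1/Δx, when Δx is decreased to 1/4 of its original value, Δp_min increases to 4 times its original value.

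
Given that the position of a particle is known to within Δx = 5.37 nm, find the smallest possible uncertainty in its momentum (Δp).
9.819 × 10^-27 kg·m/s

Using the Heisenberg uncertainty principle:
ΔxΔp ≥ ℏ/2

The minimum uncertainty in momentum is:
Δp_min = ℏ/(2Δx)
Δp_min = (1.055e-34 J·s) / (2 × 5.370e-09 m)
Δp_min = 9.819e-27 kg·m/s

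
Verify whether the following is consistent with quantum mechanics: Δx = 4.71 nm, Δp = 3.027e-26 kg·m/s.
Yes, it satisfies the uncertainty principle.

Calculate the product ΔxΔp:
ΔxΔp = (4.710e-09 m) × (3.027e-26 kg·m/s)
ΔxΔp = 1.426e-34 J·s

Compare to the minimum allowed value ℏ/2:
ℏ/2 = 5.273e-35 J·s

Since ΔxΔp = 1.426e-34 J·s ≥ 5.273e-35 J·s = ℏ/2,
the measurement satisfies the uncertainty principle.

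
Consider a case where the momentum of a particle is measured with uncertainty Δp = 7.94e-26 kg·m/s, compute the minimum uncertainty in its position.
664.088 pm

Using the Heisenberg uncertainty principle:
ΔxΔp ≥ ℏ/2

The minimum uncertainty in position is:
Δx_min = ℏ/(2Δp)
Δx_min = (1.055e-34 J·s) / (2 × 7.940e-26 kg·m/s)
Δx_min = 6.641e-10 m = 664.088 pm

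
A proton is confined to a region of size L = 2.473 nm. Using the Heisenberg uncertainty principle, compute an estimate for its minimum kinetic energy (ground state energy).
848.215 neV

Using the uncertainty principle to estimate ground state energy:

1. The position uncertainty is approximately the confinement size:
   Δx ≈ L = 2.473e-09 m

2. From ΔxΔp ≥ ℏ/2, the minimum momentum uncertainty is:
   Δp ≈ ℏ/(2L) = 2.132e-26 kg·m/s

3. The kinetic energy is approximately:
   KE ≈ (Δp)²/(2m) = (2.132e-26)²/(2 × 1.673e-27 kg)
   KE ≈ 1.359e-25 J = 848.215 neV

This is an order-of-magnitude estimate of the ground state energy.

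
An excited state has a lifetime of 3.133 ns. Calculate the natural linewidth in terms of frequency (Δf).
25.400 MHz

Using the energy-time uncertainty principle and E = hf:
ΔEΔt ≥ ℏ/2
hΔf·Δt ≥ ℏ/2

The minimum frequency uncertainty is:
Δf = ℏ/(2hτ) = 1/(4πτ)
Δf = 1/(4π × 3.133e-09 s)
Δf = 2.540e+07 Hz = 25.400 MHz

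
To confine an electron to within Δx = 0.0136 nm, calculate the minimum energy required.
51.497 eV

Localizing a particle requires giving it sufficient momentum uncertainty:

1. From uncertainty principle: Δp ≥ ℏ/(2Δx)
   Δp_min = (1.055e-34 J·s) / (2 × 1.360e-11 m)
   Δp_min = 3.877e-24 kg·m/s

2. This momentum uncertainty corresponds to kinetic energy:
   KE ≈ (Δp)²/(2m) = (3.877e-24)²/(2 × 9.109e-31 kg)
   KE = 8.251e-18 J = 51.497 eV

Tighter localization requires more energy.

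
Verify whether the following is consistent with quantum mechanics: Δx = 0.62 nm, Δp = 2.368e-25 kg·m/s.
Yes, it satisfies the uncertainty principle.

Calculate the product ΔxΔp:
ΔxΔp = (6.200e-10 m) × (2.368e-25 kg·m/s)
ΔxΔp = 1.468e-34 J·s

Compare to the minimum allowed value ℏ/2:
ℏ/2 = 5.273e-35 J·s

Since ΔxΔp = 1.468e-34 J·s ≥ 5.273e-35 J·s = ℏ/2,
the measurement satisfies the uncertainty principle.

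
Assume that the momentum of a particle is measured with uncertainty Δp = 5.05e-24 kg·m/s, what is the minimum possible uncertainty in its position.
10.441 pm

Using the Heisenberg uncertainty principle:
ΔxΔp ≥ ℏ/2

The minimum uncertainty in position is:
Δx_min = ℏ/(2Δp)
Δx_min = (1.055e-34 J·s) / (2 × 5.050e-24 kg·m/s)
Δx_min = 1.044e-11 m = 10.441 pm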